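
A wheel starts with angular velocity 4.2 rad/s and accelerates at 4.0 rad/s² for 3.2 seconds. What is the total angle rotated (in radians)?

θ = ω₀t + ½αt² = 4.2×3.2 + ½×4.0×3.2² = 33.92 rad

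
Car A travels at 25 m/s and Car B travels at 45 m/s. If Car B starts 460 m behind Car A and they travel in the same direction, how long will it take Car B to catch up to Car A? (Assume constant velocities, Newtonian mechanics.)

Relative speed: v_rel = 45 - 25 = 20 m/s
Time to catch: t = d₀/v_rel = 460/20 = 23.0 s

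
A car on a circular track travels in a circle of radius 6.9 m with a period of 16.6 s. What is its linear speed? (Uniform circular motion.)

v = 2πr/T = 2π×6.9/16.6 = 2.61 m/s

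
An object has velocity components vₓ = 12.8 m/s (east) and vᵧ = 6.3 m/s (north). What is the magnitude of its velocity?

|v| = √(vₓ² + vᵧ²) = √(12.8² + 6.3²) = √(203.53) = 14.27 m/s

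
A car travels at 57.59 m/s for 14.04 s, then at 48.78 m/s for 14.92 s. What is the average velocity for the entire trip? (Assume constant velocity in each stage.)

d₁ = v₁t₁ = 57.59 × 14.04 = 808.5636 m
d₂ = v₂t₂ = 48.78 × 14.92 = 727.7976 m
d_total = 1536.3612 m, t_total = 28.96 s
v_avg = d_total/t_total = 1536.3612/28.96 = 53.05 m/s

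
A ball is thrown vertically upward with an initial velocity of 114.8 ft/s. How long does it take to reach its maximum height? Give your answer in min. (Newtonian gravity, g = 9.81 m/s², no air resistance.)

v₀ = 114.8 ft/s × 0.3048 = 34.991 m/s
t_up = v₀ / g = 34.991 / 9.81 = 3.56687 s
t_up = 3.56687 s / 60.0 = 0.05945 min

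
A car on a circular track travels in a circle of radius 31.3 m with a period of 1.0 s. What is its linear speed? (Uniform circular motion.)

v = 2πr/T = 2π×31.3/1.0 = 196.66 m/s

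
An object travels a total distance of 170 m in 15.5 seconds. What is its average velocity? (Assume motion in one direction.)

v_avg = Δd / Δt = 170 / 15.5 = 10.97 m/s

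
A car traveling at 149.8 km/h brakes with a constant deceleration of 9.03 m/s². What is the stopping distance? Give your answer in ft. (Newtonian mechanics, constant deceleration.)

v₀ = 149.8 km/h × 0.2777777777777778 = 41.6111 m/s
d = v₀² / (2a) = 41.6111² / (2 × 9.03) = 1731.48 / 18.06 = 95.8738 m
d = 95.8738 m / 0.3048 = 314.5 ft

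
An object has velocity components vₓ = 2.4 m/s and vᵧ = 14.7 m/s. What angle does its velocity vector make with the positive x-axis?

θ = arctan(vᵧ/vₓ) = arctan(14.7/2.4) = 80.73°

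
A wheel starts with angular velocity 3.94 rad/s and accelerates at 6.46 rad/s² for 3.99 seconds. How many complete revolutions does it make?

θ = ω₀t + ½αt² = 3.94×3.99 + ½×6.46×3.99² = 67.142523 rad
Total revolutions = θ/(2π) = 67.142523/(2π) = 10.69
Complete revolutions = ⌊10.69⌋ = 10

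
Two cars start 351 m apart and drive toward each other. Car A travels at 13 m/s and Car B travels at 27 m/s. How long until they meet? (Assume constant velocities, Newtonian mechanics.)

Combined speed: v_combined = 13 + 27 = 40 m/s
Time to meet: t = d/v_combined = 351/40 = 8.78 s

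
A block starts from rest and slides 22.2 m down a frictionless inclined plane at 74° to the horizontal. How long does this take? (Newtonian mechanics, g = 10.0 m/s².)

a = g sin(θ) = 10.0 × sin(74°) = 9.6126 m/s²
t = √(2d/a) = √(2 × 22.2 / 9.6126) = 2.15 s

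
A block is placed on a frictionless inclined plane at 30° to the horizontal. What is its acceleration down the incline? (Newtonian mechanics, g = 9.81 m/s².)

a = g sin(θ) = 9.81 × sin(30°) = 9.81 × 0.5 = 4.91 m/s²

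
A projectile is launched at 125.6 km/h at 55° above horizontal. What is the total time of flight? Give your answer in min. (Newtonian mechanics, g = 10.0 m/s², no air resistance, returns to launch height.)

v₀ = 125.6 km/h × 0.2777777777777778 = 34.8889 m/s
T = 2 × v₀ × sin(θ) / g = 2 × 34.8889 × sin(55°) / 10.0 = 2 × 34.8889 × 0.819152 / 10.0 = 5.71586 s
T = 5.71586 s / 60.0 = 0.09526 min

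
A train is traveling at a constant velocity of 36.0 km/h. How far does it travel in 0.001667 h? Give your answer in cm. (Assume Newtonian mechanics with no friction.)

v = 36.0 km/h × 0.2777777777777778 = 10.0 m/s
t = 0.001667 h × 3600.0 = 6.0012 s
d = v × t = 10.0 × 6.0012 = 60.012 m
d = 60.012 m / 0.01 = 6001 cm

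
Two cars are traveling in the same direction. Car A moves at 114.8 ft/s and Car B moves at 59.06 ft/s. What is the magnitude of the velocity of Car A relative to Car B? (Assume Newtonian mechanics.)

v_rel = |v_A - v_B| = |114.8 - 59.06| = 55.74 ft/s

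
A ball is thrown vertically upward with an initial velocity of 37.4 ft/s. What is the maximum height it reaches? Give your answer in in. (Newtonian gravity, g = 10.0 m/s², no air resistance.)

v₀ = 37.4 ft/s × 0.3048 = 11.3995 m/s
h_max = v₀² / (2g) = 11.3995² / (2 × 10.0) = 129.949 / 20.0 = 6.49745 m
h_max = 6.49745 m / 0.0254 = 255.8 in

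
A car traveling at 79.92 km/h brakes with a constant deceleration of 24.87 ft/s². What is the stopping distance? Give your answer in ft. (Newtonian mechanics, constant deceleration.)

v₀ = 79.92 km/h × 0.2777777777777778 = 22.2 m/s
a = 24.87 ft/s² × 0.3048 = 7.58038 m/s²
d = v₀² / (2a) = 22.2² / (2 × 7.58038) = 492.84 / 15.1608 = 32.5075 m
d = 32.5075 m / 0.3048 = 106.7 ft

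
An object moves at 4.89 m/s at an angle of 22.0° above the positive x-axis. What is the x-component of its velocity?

vₓ = v cos(θ) = 4.89 × cos(22.0°) = 4.53 m/s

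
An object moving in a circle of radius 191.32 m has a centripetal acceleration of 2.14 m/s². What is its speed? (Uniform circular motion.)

v = √(a_c × r) = √(2.14 × 191.32) = 20.23 m/s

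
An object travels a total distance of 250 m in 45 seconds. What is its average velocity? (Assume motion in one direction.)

v_avg = Δd / Δt = 250 / 45 = 5.56 m/s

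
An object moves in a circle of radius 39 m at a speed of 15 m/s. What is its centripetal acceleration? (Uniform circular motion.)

a_c = v²/r = 15²/39 = 225/39 = 5.77 m/s²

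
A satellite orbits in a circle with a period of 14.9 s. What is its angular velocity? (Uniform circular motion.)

ω = 2π/T = 2π/14.9 = 0.4217 rad/s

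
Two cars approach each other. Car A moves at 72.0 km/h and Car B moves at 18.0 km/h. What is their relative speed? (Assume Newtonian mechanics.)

v_rel = v_A + v_B = 72.0 + 18.0 = 90.0 km/h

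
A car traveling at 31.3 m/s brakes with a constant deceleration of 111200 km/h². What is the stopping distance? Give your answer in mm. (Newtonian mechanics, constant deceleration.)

a = 111200 km/h² × 7.716049382716049e-05 = 8.58025 m/s²
d = v₀² / (2a) = 31.3² / (2 × 8.58025) = 979.69 / 17.1605 = 57.0898 m
d = 57.0898 m / 0.001 = 57090 mm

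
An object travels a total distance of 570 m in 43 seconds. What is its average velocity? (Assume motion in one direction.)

v_avg = Δd / Δt = 570 / 43 = 13.26 m/s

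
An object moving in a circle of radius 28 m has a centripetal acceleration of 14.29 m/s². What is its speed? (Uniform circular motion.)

v = √(a_c × r) = √(14.29 × 28) = 20.0 m/s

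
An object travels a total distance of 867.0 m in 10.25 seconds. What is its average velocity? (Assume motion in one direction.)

v_avg = Δd / Δt = 867.0 / 10.25 = 84.59 m/s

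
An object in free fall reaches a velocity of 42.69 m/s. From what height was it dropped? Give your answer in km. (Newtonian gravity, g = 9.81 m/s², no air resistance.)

h = v² / (2g) = 42.69² / (2 × 9.81) = 92.8867 m
h = 92.8867 m / 1000.0 = 0.09289 km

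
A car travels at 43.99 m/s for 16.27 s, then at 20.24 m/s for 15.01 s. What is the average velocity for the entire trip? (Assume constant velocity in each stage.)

d₁ = v₁t₁ = 43.99 × 16.27 = 715.7173 m
d₂ = v₂t₂ = 20.24 × 15.01 = 303.8024 m
d_total = 1019.5197 m, t_total = 31.28 s
v_avg = d_total/t_total = 1019.5197/31.28 = 32.59 m/s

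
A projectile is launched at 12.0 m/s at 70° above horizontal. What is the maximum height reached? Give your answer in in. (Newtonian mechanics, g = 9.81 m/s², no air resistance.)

H = v₀² × sin²(θ) / (2g) = 12.0² × sin(70°)² / (2 × 9.81) = 144.0 × 0.883022 / 19.62 = 6.4809 m
H = 6.4809 m / 0.0254 = 255.2 in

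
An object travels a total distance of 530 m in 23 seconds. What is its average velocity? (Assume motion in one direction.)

v_avg = Δd / Δt = 530 / 23 = 23.04 m/s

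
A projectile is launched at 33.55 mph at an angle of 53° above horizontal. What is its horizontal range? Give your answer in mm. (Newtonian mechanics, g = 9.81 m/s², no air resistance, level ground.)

v₀ = 33.55 mph × 0.44704 = 14.9982 m/s
R = v₀² × sin(2θ) / g = 14.9982² × sin(2 × 53°) / 9.81 = 224.946 × 0.961262 / 9.81 = 22.042 m
R = 22.042 m / 0.001 = 22040 mm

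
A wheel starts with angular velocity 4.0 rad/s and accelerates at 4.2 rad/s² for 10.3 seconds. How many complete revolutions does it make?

θ = ω₀t + ½αt² = 4.0×10.3 + ½×4.2×10.3² = 263.989 rad
Total revolutions = θ/(2π) = 263.989/(2π) = 42.02
Complete revolutions = ⌊42.02⌋ = 42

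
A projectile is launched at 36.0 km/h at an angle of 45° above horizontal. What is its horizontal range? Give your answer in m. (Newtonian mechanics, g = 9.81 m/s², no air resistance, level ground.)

v₀ = 36.0 km/h × 0.2777777777777778 = 10.0 m/s
R = v₀² × sin(2θ) / g = 10.0² × sin(2 × 45°) / 9.81 = 100.0 × 1.0 / 9.81 = 10.19 m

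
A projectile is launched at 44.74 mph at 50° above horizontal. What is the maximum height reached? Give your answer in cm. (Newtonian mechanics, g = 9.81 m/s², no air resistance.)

v₀ = 44.74 mph × 0.44704 = 20.0006 m/s
H = v₀² × sin²(θ) / (2g) = 20.0006² × sin(50°)² / (2 × 9.81) = 400.024 × 0.586824 / 19.62 = 11.9645 m
H = 11.9645 m / 0.01 = 1196 cm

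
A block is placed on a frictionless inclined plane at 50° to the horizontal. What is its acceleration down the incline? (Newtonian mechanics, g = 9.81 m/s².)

a = g sin(θ) = 9.81 × sin(50°) = 9.81 × 0.766 = 7.51 m/s²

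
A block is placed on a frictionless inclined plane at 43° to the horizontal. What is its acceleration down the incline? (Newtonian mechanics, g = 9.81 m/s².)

a = g sin(θ) = 9.81 × sin(43°) = 9.81 × 0.682 = 6.69 m/s²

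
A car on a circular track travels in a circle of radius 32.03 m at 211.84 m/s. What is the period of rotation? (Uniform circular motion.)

T = 2πr/v = 2π×32.03/211.84 = 0.95 s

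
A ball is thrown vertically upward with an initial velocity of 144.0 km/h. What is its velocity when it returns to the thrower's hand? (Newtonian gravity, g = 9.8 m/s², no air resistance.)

By conservation of energy (no air resistance), the ball returns to the throw height with the same speed as launch, but directed downward.
|v_ground| = v₀ = 144.0 km/h
v_ground = 144.0 km/h (downward)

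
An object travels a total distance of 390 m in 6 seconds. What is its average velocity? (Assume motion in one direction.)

v_avg = Δd / Δt = 390 / 6 = 65.0 m/s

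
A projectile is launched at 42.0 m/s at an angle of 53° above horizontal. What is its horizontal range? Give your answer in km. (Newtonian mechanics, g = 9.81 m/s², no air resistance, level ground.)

R = v₀² × sin(2θ) / g = 42.0² × sin(2 × 53°) / 9.81 = 1764.0 × 0.961262 / 9.81 = 172.851 m
R = 172.851 m / 1000.0 = 0.1729 km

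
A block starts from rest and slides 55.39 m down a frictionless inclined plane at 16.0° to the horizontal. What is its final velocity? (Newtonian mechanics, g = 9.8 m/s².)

a = g sin(θ) = 9.8 × sin(16.0°) = 2.7012 m/s²
v = √(2ad) = √(2 × 2.7012 × 55.39) = 17.3 m/s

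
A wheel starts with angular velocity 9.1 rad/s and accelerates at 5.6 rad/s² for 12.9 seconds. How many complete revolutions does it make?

θ = ω₀t + ½αt² = 9.1×12.9 + ½×5.6×12.9² = 583.338 rad
Total revolutions = θ/(2π) = 583.338/(2π) = 92.84
Complete revolutions = ⌊92.84⌋ = 92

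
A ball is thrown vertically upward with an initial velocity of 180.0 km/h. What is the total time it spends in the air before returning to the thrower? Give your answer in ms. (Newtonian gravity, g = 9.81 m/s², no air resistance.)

v₀ = 180.0 km/h × 0.2777777777777778 = 50.0 m/s
t_total = 2 × v₀ / g = 2 × 50.0 / 9.81 = 10.1937 s
t_total = 10.1937 s / 0.001 = 10190 ms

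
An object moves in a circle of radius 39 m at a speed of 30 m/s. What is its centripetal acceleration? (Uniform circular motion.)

a_c = v²/r = 30²/39 = 900/39 = 23.08 m/s²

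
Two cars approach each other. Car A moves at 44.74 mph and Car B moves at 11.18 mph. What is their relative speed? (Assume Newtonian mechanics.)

v_rel = v_A + v_B = 44.74 + 11.18 = 55.92 mph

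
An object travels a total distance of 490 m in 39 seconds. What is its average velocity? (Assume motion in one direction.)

v_avg = Δd / Δt = 490 / 39 = 12.56 m/s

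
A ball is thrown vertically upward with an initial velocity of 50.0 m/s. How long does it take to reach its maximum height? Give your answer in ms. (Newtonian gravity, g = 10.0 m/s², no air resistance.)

t_up = v₀ / g = 50.0 / 10.0 = 5.0 s
t_up = 5.0 s / 0.001 = 5000 ms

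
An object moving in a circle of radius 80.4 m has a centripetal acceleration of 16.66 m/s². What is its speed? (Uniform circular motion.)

v = √(a_c × r) = √(16.66 × 80.4) = 36.6 m/s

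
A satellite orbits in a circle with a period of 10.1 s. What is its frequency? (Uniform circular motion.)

f = 1/T = 1/10.1 = 0.099 Hz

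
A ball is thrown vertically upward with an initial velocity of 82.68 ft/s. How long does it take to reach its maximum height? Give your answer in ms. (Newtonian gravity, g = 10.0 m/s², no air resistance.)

v₀ = 82.68 ft/s × 0.3048 = 25.2009 m/s
t_up = v₀ / g = 25.2009 / 10.0 = 2.52009 s
t_up = 2.52009 s / 0.001 = 2520 ms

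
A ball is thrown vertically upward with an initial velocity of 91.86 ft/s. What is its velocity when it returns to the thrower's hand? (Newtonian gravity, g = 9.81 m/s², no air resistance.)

By conservation of energy (no air resistance), the ball returns to the throw height with the same speed as launch, but directed downward.
|v_ground| = v₀ = 91.86 ft/s
v_ground = 91.86 ft/s (downward)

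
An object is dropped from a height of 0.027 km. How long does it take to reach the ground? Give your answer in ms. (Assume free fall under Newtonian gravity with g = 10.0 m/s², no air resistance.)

h = 0.027 km × 1000.0 = 27.0 m
t = √(2h/g) = √(2 × 27.0 / 10.0) = 2.32379 s
t = 2.32379 s / 0.001 = 2324 ms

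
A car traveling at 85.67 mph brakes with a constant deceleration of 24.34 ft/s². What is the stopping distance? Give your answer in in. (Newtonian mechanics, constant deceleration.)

v₀ = 85.67 mph × 0.44704 = 38.2979 m/s
a = 24.34 ft/s² × 0.3048 = 7.41883 m/s²
d = v₀² / (2a) = 38.2979² / (2 × 7.41883) = 1466.73 / 14.8377 = 98.8516 m
d = 98.8516 m / 0.0254 = 3892 in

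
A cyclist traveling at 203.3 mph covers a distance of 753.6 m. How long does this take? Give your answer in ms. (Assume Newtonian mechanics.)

v = 203.3 mph × 0.44704 = 90.8832 m/s
t = d / v = 753.6 / 90.8832 = 8.29196 s
t = 8.29196 s / 0.001 = 8292 ms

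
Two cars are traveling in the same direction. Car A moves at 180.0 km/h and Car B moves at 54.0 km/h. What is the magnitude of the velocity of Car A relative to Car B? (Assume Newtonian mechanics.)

v_rel = |v_A - v_B| = |180.0 - 54.0| = 126.0 km/h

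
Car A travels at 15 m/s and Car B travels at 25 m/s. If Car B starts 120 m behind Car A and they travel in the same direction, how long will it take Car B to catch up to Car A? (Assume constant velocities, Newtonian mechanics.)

Relative speed: v_rel = 25 - 15 = 10 m/s
Time to catch: t = d₀/v_rel = 120/10 = 12.0 s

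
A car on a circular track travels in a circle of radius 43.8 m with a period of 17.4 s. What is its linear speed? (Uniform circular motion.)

v = 2πr/T = 2π×43.8/17.4 = 15.82 m/s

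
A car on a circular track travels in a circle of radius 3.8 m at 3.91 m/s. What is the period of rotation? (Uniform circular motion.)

T = 2πr/v = 2π×3.8/3.91 = 6.11 s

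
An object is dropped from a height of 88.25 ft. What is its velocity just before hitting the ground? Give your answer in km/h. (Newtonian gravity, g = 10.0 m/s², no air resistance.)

h = 88.25 ft × 0.3048 = 26.8986 m
v = √(2gh) = √(2 × 10.0 × 26.8986) = 23.1942 m/s
v = 23.1942 m/s / 0.2777777777777778 = 83.5 km/h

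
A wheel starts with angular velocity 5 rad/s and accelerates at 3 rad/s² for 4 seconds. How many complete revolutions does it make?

θ = ω₀t + ½αt² = 5×4 + ½×3×4² = 44.0 rad
Total revolutions = θ/(2π) = 44.0/(2π) = 7.0
Complete revolutions = ⌊7.0⌋ = 7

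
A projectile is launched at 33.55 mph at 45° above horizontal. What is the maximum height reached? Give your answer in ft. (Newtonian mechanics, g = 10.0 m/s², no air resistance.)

v₀ = 33.55 mph × 0.44704 = 14.9982 m/s
H = v₀² × sin²(θ) / (2g) = 14.9982² × sin(45°)² / (2 × 10.0) = 224.946 × 0.5 / 20.0 = 5.62365 m
H = 5.62365 m / 0.3048 = 18.45 ft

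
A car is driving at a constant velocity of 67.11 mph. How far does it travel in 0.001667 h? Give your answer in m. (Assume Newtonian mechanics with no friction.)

v = 67.11 mph × 0.44704 = 30.0009 m/s
t = 0.001667 h × 3600.0 = 6.0012 s
d = v × t = 30.0009 × 6.0012 = 180.0 m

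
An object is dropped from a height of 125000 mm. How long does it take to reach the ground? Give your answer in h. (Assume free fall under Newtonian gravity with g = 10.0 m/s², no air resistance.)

h = 125000 mm × 0.001 = 125.0 m
t = √(2h/g) = √(2 × 125.0 / 10.0) = 5.0 s
t = 5.0 s / 3600.0 = 0.001389 h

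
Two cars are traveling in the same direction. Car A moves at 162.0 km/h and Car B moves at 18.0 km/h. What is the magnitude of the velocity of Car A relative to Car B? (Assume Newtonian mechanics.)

v_rel = |v_A - v_B| = |162.0 - 18.0| = 144.0 km/h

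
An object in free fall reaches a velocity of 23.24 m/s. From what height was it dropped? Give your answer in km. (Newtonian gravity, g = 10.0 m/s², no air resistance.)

h = v² / (2g) = 23.24² / (2 × 10.0) = 27.0049 m
h = 27.0049 m / 1000.0 = 0.027 km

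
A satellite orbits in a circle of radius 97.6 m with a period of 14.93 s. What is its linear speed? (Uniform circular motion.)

v = 2πr/T = 2π×97.6/14.93 = 41.07 m/s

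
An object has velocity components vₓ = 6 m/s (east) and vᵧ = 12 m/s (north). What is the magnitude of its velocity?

|v| = √(vₓ² + vᵧ²) = √(6² + 12²) = √(180) = 13.42 m/s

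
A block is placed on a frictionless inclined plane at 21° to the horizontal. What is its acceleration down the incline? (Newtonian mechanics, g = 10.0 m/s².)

a = g sin(θ) = 10.0 × sin(21°) = 10.0 × 0.3584 = 3.58 m/s²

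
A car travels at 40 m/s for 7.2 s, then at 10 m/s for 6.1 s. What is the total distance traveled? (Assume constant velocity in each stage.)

d₁ = v₁t₁ = 40 × 7.2 = 288.0 m
d₂ = v₂t₂ = 10 × 6.1 = 61.0 m
d_total = 288.0 + 61.0 = 349.0 m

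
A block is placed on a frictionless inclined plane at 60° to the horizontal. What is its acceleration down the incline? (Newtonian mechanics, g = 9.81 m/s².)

a = g sin(θ) = 9.81 × sin(60°) = 9.81 × 0.866 = 8.5 m/s²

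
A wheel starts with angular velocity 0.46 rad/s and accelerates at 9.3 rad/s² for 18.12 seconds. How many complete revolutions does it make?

θ = ω₀t + ½αt² = 0.46×18.12 + ½×9.3×18.12² = 1535.09016 rad
Total revolutions = θ/(2π) = 1535.09016/(2π) = 244.32
Complete revolutions = ⌊244.32⌋ = 244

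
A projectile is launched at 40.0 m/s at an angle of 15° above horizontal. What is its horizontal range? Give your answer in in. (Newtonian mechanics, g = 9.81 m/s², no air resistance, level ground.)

R = v₀² × sin(2θ) / g = 40.0² × sin(2 × 15°) / 9.81 = 1600.0 × 0.5 / 9.81 = 81.5494 m
R = 81.5494 m / 0.0254 = 3211 in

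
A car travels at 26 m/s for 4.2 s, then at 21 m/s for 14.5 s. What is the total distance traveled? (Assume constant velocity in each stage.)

d₁ = v₁t₁ = 26 × 4.2 = 109.2 m
d₂ = v₂t₂ = 21 × 14.5 = 304.5 m
d_total = 109.2 + 304.5 = 413.7 m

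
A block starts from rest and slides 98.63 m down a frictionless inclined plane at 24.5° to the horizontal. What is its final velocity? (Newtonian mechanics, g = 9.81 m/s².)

a = g sin(θ) = 9.81 × sin(24.5°) = 4.0681 m/s²
v = √(2ad) = √(2 × 4.0681 × 98.63) = 28.33 m/s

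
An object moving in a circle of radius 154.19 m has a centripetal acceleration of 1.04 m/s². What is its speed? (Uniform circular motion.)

v = √(a_c × r) = √(1.04 × 154.19) = 12.66 m/s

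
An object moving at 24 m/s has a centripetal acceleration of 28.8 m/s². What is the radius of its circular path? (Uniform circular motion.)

r = v²/a_c = 24²/28.8 = 20.0 m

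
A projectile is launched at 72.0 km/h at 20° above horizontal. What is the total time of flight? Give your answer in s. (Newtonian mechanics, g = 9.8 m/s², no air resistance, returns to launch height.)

v₀ = 72.0 km/h × 0.2777777777777778 = 20.0 m/s
T = 2 × v₀ × sin(θ) / g = 2 × 20.0 × sin(20°) / 9.8 = 2 × 20.0 × 0.34202 / 9.8 = 1.396 s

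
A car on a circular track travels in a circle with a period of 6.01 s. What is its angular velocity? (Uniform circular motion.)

ω = 2π/T = 2π/6.01 = 1.0455 rad/s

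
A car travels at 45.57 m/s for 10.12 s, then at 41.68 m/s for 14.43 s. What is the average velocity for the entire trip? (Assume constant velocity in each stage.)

d₁ = v₁t₁ = 45.57 × 10.12 = 461.1684 m
d₂ = v₂t₂ = 41.68 × 14.43 = 601.4424 m
d_total = 1062.6108 m, t_total = 24.55 s
v_avg = d_total/t_total = 1062.6108/24.55 = 43.28 m/s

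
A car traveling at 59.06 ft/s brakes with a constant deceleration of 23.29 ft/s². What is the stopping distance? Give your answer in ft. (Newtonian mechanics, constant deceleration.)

v₀ = 59.06 ft/s × 0.3048 = 18.0015 m/s
a = 23.29 ft/s² × 0.3048 = 7.09879 m/s²
d = v₀² / (2a) = 18.0015² / (2 × 7.09879) = 324.054 / 14.1976 = 22.8246 m
d = 22.8246 m / 0.3048 = 74.88 ft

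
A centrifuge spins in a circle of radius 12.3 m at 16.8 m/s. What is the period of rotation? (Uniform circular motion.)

T = 2πr/v = 2π×12.3/16.8 = 4.6 s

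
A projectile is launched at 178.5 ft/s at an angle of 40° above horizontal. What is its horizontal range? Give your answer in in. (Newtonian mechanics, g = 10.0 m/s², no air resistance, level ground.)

v₀ = 178.5 ft/s × 0.3048 = 54.4068 m/s
R = v₀² × sin(2θ) / g = 54.4068² × sin(2 × 40°) / 10.0 = 2960.1 × 0.984808 / 10.0 = 291.513 m
R = 291.513 m / 0.0254 = 11480 in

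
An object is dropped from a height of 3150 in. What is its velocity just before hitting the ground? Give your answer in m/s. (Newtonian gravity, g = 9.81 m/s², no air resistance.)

h = 3150 in × 0.0254 = 80.01 m
v = √(2gh) = √(2 × 9.81 × 80.01) = 39.62 m/s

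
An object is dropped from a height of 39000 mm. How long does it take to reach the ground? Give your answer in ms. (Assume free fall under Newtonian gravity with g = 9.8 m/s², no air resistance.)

h = 39000 mm × 0.001 = 39.0 m
t = √(2h/g) = √(2 × 39.0 / 9.8) = 2.8212 s
t = 2.8212 s / 0.001 = 2821 ms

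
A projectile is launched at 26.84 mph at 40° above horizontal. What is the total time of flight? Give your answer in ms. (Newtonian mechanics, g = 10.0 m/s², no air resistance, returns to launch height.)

v₀ = 26.84 mph × 0.44704 = 11.9986 m/s
T = 2 × v₀ × sin(θ) / g = 2 × 11.9986 × sin(40°) / 10.0 = 2 × 11.9986 × 0.642788 / 10.0 = 1.54251 s
T = 1.54251 s / 0.001 = 1543 ms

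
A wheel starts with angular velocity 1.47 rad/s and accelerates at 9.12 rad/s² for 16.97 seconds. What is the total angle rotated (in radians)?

θ = ω₀t + ½αt² = 1.47×16.97 + ½×9.12×16.97² = 1338.14 rad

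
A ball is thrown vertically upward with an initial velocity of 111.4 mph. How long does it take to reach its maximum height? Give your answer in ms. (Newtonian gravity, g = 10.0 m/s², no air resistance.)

v₀ = 111.4 mph × 0.44704 = 49.8003 m/s
t_up = v₀ / g = 49.8003 / 10.0 = 4.98003 s
t_up = 4.98003 s / 0.001 = 4980 ms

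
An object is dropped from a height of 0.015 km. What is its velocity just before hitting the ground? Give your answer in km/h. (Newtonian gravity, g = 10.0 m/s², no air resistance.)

h = 0.015 km × 1000.0 = 15.0 m
v = √(2gh) = √(2 × 10.0 × 15.0) = 17.3205 m/s
v = 17.3205 m/s / 0.2777777777777778 = 62.35 km/h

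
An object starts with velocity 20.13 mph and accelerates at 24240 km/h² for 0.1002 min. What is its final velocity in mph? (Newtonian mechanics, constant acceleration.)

v₀ = 20.13 mph × 0.44704 = 8.99892 m/s
a = 24240 km/h² × 7.716049382716049e-05 = 1.87037 m/s²
t = 0.1002 min × 60.0 = 6.012 s
v = v₀ + a × t = 8.99892 + 1.87037 × 6.012 = 20.2436 m/s
v = 20.2436 m/s / 0.44704 = 45.28 mph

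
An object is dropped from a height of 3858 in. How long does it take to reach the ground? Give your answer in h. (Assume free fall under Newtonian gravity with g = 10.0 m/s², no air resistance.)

h = 3858 in × 0.0254 = 97.9932 m
t = √(2h/g) = √(2 × 97.9932 / 10.0) = 4.42704 s
t = 4.42704 s / 3600.0 = 0.00123 h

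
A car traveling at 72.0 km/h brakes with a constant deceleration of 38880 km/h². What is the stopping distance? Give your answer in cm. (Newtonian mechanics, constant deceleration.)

v₀ = 72.0 km/h × 0.2777777777777778 = 20.0 m/s
a = 38880 km/h² × 7.716049382716049e-05 = 3.0 m/s²
d = v₀² / (2a) = 20.0² / (2 × 3.0) = 400.0 / 6.0 = 66.6667 m
d = 66.6667 m / 0.01 = 6667 cm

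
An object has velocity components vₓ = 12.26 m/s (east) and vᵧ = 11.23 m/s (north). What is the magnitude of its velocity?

|v| = √(vₓ² + vᵧ²) = √(12.26² + 11.23²) = √(276.4205) = 16.63 m/s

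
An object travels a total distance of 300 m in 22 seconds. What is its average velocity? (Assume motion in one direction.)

v_avg = Δd / Δt = 300 / 22 = 13.64 m/s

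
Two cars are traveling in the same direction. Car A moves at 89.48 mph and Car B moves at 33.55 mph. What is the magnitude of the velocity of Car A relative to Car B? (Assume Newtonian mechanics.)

v_rel = |v_A - v_B| = |89.48 - 33.55| = 55.93 mph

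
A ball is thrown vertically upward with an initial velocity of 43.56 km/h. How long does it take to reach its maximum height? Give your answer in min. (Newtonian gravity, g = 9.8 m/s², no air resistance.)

v₀ = 43.56 km/h × 0.2777777777777778 = 12.1 m/s
t_up = v₀ / g = 12.1 / 9.8 = 1.23469 s
t_up = 1.23469 s / 60.0 = 0.02058 min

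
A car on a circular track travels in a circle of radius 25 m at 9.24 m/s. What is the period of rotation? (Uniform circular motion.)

T = 2πr/v = 2π×25/9.24 = 17.0 s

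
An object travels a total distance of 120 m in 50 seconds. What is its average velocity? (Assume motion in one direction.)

v_avg = Δd / Δt = 120 / 50 = 2.4 m/s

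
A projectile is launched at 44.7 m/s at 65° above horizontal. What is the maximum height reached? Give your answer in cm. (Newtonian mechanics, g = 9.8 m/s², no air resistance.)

H = v₀² × sin²(θ) / (2g) = 44.7² × sin(65°)² / (2 × 9.8) = 1998.09 × 0.821394 / 19.6 = 83.7357 m
H = 83.7357 m / 0.01 = 8374 cm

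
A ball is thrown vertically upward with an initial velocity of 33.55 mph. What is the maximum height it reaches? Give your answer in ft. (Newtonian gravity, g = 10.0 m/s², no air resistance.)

v₀ = 33.55 mph × 0.44704 = 14.9982 m/s
h_max = v₀² / (2g) = 14.9982² / (2 × 10.0) = 224.946 / 20.0 = 11.2473 m
h_max = 11.2473 m / 0.3048 = 36.9 ft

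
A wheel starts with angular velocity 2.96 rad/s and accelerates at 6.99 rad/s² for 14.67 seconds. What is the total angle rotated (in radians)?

θ = ω₀t + ½αt² = 2.96×14.67 + ½×6.99×14.67² = 795.58 rad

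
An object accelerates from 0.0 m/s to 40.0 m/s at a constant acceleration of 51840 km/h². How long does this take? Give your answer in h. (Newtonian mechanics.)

a = 51840 km/h² × 7.716049382716049e-05 = 4.0 m/s²
t = (v - v₀) / a = (40.0 - 0.0) / 4.0 = 10.0 s
t = 10.0 s / 3600.0 = 0.002778 h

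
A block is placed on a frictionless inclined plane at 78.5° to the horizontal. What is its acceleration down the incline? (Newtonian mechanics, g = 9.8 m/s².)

a = g sin(θ) = 9.8 × sin(78.5°) = 9.8 × 0.9799 = 9.6 m/s²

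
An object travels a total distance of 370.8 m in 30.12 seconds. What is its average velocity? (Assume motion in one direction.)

v_avg = Δd / Δt = 370.8 / 30.12 = 12.31 m/s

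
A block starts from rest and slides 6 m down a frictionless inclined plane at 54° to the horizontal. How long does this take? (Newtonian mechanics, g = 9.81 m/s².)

a = g sin(θ) = 9.81 × sin(54°) = 7.9365 m/s²
t = √(2d/a) = √(2 × 6 / 7.9365) = 1.23 s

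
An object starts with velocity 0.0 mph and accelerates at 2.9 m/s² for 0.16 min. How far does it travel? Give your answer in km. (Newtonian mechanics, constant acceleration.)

v₀ = 0.0 mph × 0.44704 = 0.0 m/s
t = 0.16 min × 60.0 = 9.6 s
d = v₀ × t + ½ × a × t² = 0.0 × 9.6 + 0.5 × 2.9 × 9.6² = 133.632 m
d = 133.632 m / 1000.0 = 0.1336 km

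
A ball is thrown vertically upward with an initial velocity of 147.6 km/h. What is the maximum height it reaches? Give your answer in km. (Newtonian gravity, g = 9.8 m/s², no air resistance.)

v₀ = 147.6 km/h × 0.2777777777777778 = 41.0 m/s
h_max = v₀² / (2g) = 41.0² / (2 × 9.8) = 1681.0 / 19.6 = 85.7653 m
h_max = 85.7653 m / 1000.0 = 0.08577 km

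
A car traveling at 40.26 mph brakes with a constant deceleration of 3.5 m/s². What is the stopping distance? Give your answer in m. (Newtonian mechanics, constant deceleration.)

v₀ = 40.26 mph × 0.44704 = 17.9978 m/s
d = v₀² / (2a) = 17.9978² / (2 × 3.5) = 323.921 / 7.0 = 46.27 m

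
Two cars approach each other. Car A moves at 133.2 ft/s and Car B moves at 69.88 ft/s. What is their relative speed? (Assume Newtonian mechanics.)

v_rel = v_A + v_B = 133.2 + 69.88 = 203.08 ft/s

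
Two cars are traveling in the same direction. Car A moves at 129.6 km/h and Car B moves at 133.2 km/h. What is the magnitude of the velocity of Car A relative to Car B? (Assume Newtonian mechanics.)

v_rel = |v_A - v_B| = |129.6 - 133.2| = 3.6 km/h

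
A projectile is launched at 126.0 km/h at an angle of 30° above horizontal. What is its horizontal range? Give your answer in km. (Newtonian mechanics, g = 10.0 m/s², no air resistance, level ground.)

v₀ = 126.0 km/h × 0.2777777777777778 = 35.0 m/s
R = v₀² × sin(2θ) / g = 35.0² × sin(2 × 30°) / 10.0 = 1225.0 × 0.866025 / 10.0 = 106.088 m
R = 106.088 m / 1000.0 = 0.1061 km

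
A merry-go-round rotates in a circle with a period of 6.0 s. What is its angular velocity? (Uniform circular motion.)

ω = 2π/T = 2π/6.0 = 1.0472 rad/s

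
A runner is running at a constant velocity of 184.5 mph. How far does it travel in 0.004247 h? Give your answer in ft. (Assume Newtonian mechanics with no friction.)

v = 184.5 mph × 0.44704 = 82.4789 m/s
t = 0.004247 h × 3600.0 = 15.2892 s
d = v × t = 82.4789 × 15.2892 = 1261.04 m
d = 1261.04 m / 0.3048 = 4137 ft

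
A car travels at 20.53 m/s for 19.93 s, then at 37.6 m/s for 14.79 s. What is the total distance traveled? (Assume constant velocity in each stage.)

d₁ = v₁t₁ = 20.53 × 19.93 = 409.1629 m
d₂ = v₂t₂ = 37.6 × 14.79 = 556.104 m
d_total = 409.1629 + 556.104 = 965.27 m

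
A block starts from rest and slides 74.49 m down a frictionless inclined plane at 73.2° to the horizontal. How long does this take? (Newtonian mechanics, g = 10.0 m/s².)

a = g sin(θ) = 10.0 × sin(73.2°) = 9.5732 m/s²
t = √(2d/a) = √(2 × 74.49 / 9.5732) = 3.94 s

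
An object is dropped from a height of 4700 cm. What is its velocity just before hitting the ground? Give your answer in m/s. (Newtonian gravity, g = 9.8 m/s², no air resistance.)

h = 4700 cm × 0.01 = 47.0 m
v = √(2gh) = √(2 × 9.8 × 47.0) = 30.35 m/s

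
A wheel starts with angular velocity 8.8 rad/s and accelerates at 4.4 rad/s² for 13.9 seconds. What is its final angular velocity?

ω = ω₀ + αt = 8.8 + 4.4 × 13.9 = 69.96 rad/s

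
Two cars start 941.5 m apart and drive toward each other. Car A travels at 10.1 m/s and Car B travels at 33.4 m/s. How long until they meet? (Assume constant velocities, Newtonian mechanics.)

Combined speed: v_combined = 10.1 + 33.4 = 43.5 m/s
Time to meet: t = d/v_combined = 941.5/43.5 = 21.64 s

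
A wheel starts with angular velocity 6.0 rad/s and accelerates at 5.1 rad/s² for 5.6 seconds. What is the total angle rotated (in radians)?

θ = ω₀t + ½αt² = 6.0×5.6 + ½×5.1×5.6² = 113.57 rad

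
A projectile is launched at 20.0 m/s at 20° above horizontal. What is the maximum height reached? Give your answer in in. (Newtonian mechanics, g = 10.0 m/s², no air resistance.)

H = v₀² × sin²(θ) / (2g) = 20.0² × sin(20°)² / (2 × 10.0) = 400.0 × 0.116978 / 20.0 = 2.33956 m
H = 2.33956 m / 0.0254 = 92.11 in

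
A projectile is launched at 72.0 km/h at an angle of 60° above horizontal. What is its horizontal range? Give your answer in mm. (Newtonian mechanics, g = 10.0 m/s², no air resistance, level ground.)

v₀ = 72.0 km/h × 0.2777777777777778 = 20.0 m/s
R = v₀² × sin(2θ) / g = 20.0² × sin(2 × 60°) / 10.0 = 400.0 × 0.866025 / 10.0 = 34.641 m
R = 34.641 m / 0.001 = 34640 mm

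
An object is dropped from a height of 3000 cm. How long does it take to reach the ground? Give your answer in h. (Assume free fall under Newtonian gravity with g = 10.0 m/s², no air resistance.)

h = 3000 cm × 0.01 = 30.0 m
t = √(2h/g) = √(2 × 30.0 / 10.0) = 2.44949 s
t = 2.44949 s / 3600.0 = 0.0006804 h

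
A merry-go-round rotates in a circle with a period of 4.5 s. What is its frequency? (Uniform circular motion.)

f = 1/T = 1/4.5 = 0.2222 Hz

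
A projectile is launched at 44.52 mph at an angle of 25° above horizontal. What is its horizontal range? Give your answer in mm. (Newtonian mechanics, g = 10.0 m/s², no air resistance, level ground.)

v₀ = 44.52 mph × 0.44704 = 19.9022 m/s
R = v₀² × sin(2θ) / g = 19.9022² × sin(2 × 25°) / 10.0 = 396.098 × 0.766044 / 10.0 = 30.3428 m
R = 30.3428 m / 0.001 = 30340 mm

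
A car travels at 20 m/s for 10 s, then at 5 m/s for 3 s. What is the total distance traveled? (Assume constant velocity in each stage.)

d₁ = v₁t₁ = 20 × 10 = 200 m
d₂ = v₂t₂ = 5 × 3 = 15 m
d_total = 200 + 15 = 215 m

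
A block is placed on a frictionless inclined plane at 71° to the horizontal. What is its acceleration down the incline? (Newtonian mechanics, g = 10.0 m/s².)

a = g sin(θ) = 10.0 × sin(71°) = 10.0 × 0.9455 = 9.46 m/s²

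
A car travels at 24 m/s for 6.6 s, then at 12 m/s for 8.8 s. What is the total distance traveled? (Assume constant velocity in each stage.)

d₁ = v₁t₁ = 24 × 6.6 = 158.4 m
d₂ = v₂t₂ = 12 × 8.8 = 105.6 m
d_total = 158.4 + 105.6 = 264.0 m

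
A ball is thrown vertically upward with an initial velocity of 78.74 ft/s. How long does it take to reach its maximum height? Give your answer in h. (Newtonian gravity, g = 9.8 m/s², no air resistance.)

v₀ = 78.74 ft/s × 0.3048 = 24.0 m/s
t_up = v₀ / g = 24.0 / 9.8 = 2.44898 s
t_up = 2.44898 s / 3600.0 = 0.0006803 h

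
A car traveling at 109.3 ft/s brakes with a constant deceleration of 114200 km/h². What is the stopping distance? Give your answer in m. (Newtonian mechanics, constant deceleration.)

v₀ = 109.3 ft/s × 0.3048 = 33.3146 m/s
a = 114200 km/h² × 7.716049382716049e-05 = 8.81173 m/s²
d = v₀² / (2a) = 33.3146² / (2 × 8.81173) = 1109.86 / 17.6235 = 62.98 m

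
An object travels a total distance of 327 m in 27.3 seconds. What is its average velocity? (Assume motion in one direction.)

v_avg = Δd / Δt = 327 / 27.3 = 11.98 m/s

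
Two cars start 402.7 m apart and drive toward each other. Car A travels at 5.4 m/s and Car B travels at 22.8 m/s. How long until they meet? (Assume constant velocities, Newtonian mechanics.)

Combined speed: v_combined = 5.4 + 22.8 = 28.2 m/s
Time to meet: t = d/v_combined = 402.7/28.2 = 14.28 s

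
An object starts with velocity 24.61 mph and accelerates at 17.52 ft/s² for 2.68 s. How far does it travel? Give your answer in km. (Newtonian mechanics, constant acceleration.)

v₀ = 24.61 mph × 0.44704 = 11.0017 m/s
a = 17.52 ft/s² × 0.3048 = 5.3401 m/s²
d = v₀ × t + ½ × a × t² = 11.0017 × 2.68 + 0.5 × 5.3401 × 2.68² = 48.6619 m
d = 48.6619 m / 1000.0 = 0.04866 km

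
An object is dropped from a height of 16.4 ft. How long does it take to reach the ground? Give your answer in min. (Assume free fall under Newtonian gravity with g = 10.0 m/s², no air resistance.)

h = 16.4 ft × 0.3048 = 4.99872 m
t = √(2h/g) = √(2 × 4.99872 / 10.0) = 0.999872 s
t = 0.999872 s / 60.0 = 0.01666 min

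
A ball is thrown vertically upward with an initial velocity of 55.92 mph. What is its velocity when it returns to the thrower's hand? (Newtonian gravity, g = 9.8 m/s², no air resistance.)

By conservation of energy (no air resistance), the ball returns to the throw height with the same speed as launch, but directed downward.
|v_ground| = v₀ = 55.92 mph
v_ground = 55.92 mph (downward)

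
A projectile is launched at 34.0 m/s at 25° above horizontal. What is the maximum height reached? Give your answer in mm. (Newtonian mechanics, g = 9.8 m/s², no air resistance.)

H = v₀² × sin²(θ) / (2g) = 34.0² × sin(25°)² / (2 × 9.8) = 1156.0 × 0.178606 / 19.6 = 10.5341 m
H = 10.5341 m / 0.001 = 10530 mm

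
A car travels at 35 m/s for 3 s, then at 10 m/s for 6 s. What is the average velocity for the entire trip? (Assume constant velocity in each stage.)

d₁ = v₁t₁ = 35 × 3 = 105 m
d₂ = v₂t₂ = 10 × 6 = 60 m
d_total = 165 m, t_total = 9 s
v_avg = d_total/t_total = 165/9 = 18.33 m/s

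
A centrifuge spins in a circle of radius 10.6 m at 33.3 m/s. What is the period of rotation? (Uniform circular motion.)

T = 2πr/v = 2π×10.6/33.3 = 2.0 s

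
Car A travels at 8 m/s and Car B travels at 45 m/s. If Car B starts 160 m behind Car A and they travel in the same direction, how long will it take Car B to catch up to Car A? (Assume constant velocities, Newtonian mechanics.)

Relative speed: v_rel = 45 - 8 = 37 m/s
Time to catch: t = d₀/v_rel = 160/37 = 4.32 s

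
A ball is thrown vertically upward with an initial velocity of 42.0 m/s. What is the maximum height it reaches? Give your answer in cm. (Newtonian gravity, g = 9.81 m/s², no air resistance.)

h_max = v₀² / (2g) = 42.0² / (2 × 9.81) = 1764.0 / 19.62 = 89.9083 m
h_max = 89.9083 m / 0.01 = 8991 cm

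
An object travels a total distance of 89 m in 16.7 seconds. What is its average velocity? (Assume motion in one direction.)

v_avg = Δd / Δt = 89 / 16.7 = 5.33 m/s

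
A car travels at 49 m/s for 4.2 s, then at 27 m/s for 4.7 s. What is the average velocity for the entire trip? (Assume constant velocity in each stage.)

d₁ = v₁t₁ = 49 × 4.2 = 205.8 m
d₂ = v₂t₂ = 27 × 4.7 = 126.9 m
d_total = 332.7 m, t_total = 8.9 s
v_avg = d_total/t_total = 332.7/8.9 = 37.38 m/s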